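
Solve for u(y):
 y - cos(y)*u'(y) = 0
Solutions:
 u(y) = C1 + Integral(y/cos(y), y)


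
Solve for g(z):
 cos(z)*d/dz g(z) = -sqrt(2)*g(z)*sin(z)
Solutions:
 g(z) = C1*cos(z)^(sqrt(2))


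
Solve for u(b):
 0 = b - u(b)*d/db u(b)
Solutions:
 u(b) = -sqrt(C1 + b^2)
 u(b) = sqrt(C1 + b^2)


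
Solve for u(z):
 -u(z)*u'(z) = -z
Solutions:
 u(z) = -sqrt(C1 + z^2)
 u(z) = sqrt(C1 + z^2)


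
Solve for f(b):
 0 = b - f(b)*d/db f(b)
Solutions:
 f(b) = -sqrt(C1 + b^2)
 f(b) = sqrt(C1 + b^2)


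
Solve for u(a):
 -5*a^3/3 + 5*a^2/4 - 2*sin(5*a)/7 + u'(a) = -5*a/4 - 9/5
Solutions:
 u(a) = C1 + 5*a^4/12 - 5*a^3/12 - 5*a^2/8 - 9*a/5 - 2*cos(5*a)/35


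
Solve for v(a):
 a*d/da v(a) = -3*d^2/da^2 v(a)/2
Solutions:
 v(a) = C1 + C2*erf(sqrt(3)*a/3)


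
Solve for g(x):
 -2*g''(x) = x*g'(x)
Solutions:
 g(x) = C1 + C2*erf(x/2)


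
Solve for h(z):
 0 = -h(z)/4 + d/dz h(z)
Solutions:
 h(z) = C1*exp(z/4)


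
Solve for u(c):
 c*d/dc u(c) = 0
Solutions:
 u(c) = C1


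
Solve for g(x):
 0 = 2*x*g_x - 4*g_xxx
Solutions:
 g(x) = C1 + Integral(C2*airyai(2^(2/3)*x/2) + C3*airybi(2^(2/3)*x/2), x)


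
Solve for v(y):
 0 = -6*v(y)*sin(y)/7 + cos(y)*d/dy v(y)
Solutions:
 v(y) = C1/cos(y)^(6/7)


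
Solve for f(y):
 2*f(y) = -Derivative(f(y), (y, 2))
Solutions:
 f(y) = C1*sin(sqrt(2)*y) + C2*cos(sqrt(2)*y)


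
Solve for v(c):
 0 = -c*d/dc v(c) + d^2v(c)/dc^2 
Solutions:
 v(c) = C1 + C2*erfi(sqrt(2)*c/2)


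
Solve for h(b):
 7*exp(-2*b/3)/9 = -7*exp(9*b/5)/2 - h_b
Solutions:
 h(b) = C1 - 35*exp(9*b/5)/18 + 7*exp(-2*b/3)/6


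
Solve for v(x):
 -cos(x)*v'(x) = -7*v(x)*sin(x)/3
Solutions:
 v(x) = C1/cos(x)^(7/3)


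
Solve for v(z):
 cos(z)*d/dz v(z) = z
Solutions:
 v(z) = C1 + Integral(z/cos(z), z)


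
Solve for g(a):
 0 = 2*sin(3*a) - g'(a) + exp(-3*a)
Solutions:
 g(a) = C1 - 2*cos(3*a)/3 - exp(-3*a)/3


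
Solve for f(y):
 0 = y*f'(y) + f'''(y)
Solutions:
 f(y) = C1 + Integral(C2*airyai(-y) + C3*airybi(-y), y)


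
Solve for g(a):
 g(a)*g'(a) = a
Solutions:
 g(a) = -sqrt(C1 + a^2)
 g(a) = sqrt(C1 + a^2)


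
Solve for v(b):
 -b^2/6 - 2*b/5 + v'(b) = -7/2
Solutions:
 v(b) = C1 + b^3/18 + b^2/5 - 7*b/2


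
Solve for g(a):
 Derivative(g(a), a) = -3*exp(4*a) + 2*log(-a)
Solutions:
 g(a) = C1 + 2*a*log(-a) - 2*a - 3*exp(4*a)/4


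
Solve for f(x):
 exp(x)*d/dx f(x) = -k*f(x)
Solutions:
 f(x) = C1*exp(k*exp(-x))


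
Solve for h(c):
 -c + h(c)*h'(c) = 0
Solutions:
 h(c) = -sqrt(C1 + c^2)
 h(c) = sqrt(C1 + c^2)


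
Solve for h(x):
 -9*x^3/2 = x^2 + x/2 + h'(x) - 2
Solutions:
 h(x) = C1 - 9*x^4/8 - x^3/3 - x^2/4 + 2*x


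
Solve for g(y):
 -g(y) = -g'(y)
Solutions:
 g(y) = C1*exp(y)


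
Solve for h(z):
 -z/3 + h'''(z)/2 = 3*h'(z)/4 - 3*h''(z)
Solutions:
 h(z) = C1 + C2*exp(z*(-3 + sqrt(42)/2)) + C3*exp(-z*(3 + sqrt(42)/2)) - 2*z^2/9 - 16*z/9


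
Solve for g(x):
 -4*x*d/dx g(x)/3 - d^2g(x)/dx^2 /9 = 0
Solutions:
 g(x) = C1 + C2*erf(sqrt(6)*x)


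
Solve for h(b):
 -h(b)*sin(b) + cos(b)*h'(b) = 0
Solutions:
 h(b) = C1/cos(b)


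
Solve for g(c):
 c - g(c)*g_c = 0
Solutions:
 g(c) = -sqrt(C1 + c^2)
 g(c) = sqrt(C1 + c^2)


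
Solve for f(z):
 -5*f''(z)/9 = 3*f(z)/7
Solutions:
 f(z) = C1*sin(3*sqrt(105)*z/35) + C2*cos(3*sqrt(105)*z/35)


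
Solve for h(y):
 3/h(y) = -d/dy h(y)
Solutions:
 h(y) = -sqrt(C1 - 6*y)
 h(y) = sqrt(C1 - 6*y)


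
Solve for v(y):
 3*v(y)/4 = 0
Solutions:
 v(y) = 0


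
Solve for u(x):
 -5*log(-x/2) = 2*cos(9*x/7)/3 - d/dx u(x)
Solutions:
 u(x) = C1 + 5*x*log(-x) - 5*x - 5*x*log(2) + 14*sin(9*x/7)/27


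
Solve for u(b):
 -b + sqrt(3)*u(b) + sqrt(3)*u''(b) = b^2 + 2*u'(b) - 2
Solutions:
 u(b) = sqrt(3)*b^2/3 + sqrt(3)*b/3 + 4*b/3 + (C1*sin(sqrt(6)*b/3) + C2*cos(sqrt(6)*b/3))*exp(sqrt(3)*b/3) - 4*sqrt(3)/9 + 2/3


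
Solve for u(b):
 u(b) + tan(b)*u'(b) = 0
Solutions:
 u(b) = C1/sin(b)


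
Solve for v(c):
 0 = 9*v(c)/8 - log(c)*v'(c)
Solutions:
 v(c) = C1*exp(9*li(c)/8)


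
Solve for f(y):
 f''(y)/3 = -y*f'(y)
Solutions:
 f(y) = C1 + C2*erf(sqrt(6)*y/2)


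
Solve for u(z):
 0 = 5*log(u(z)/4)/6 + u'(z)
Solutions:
 -6*Integral(1/(-log(_y) + 2*log(2)), (_y, u(z)))/5 = C1 - z


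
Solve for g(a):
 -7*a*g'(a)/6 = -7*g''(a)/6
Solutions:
 g(a) = C1 + C2*erfi(sqrt(2)*a/2)


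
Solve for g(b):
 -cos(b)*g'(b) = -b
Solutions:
 g(b) = C1 + Integral(b/cos(b), b)


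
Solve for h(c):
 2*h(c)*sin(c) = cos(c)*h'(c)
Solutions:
 h(c) = C1/cos(c)^2


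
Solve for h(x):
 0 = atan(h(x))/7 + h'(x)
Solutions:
 Integral(1/atan(_y), (_y, h(x))) = C1 - x/7


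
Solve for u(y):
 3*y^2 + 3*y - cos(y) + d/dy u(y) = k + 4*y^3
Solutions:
 u(y) = C1 + k*y + y^4 - y^3 - 3*y^2/2 + sin(y)


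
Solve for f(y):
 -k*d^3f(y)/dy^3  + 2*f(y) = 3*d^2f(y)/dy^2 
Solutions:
 f(y) = C1*exp(-y*((sqrt(((-1 + k^(-2))^2 - 1/k^4)/k^2) - 1/k + k^(-3))^(1/3) + 1/k + 1/(k^2*(sqrt(((-1 + k^(-2))^2 - 1/k^4)/k^2) - 1/k + k^(-3))^(1/3)))) + C2*exp(y*((sqrt(((-1 + k^(-2))^2 - 1/k^4)/k^2) - 1/k + k^(-3))^(1/3)/2 - sqrt(3)*I*(sqrt(((-1 + k^(-2))^2 - 1/k^4)/k^2) - 1/k + k^(-3))^(1/3)/2 - 1/k - 2/(k^2*(-1 + sqrt(3)*I)*(sqrt(((-1 + k^(-2))^2 - 1/k^4)/k^2) - 1/k + k^(-3))^(1/3)))) + C3*exp(y*((sqrt(((-1 + k^(-2))^2 - 1/k^4)/k^2) - 1/k + k^(-3))^(1/3)/2 + sqrt(3)*I*(sqrt(((-1 + k^(-2))^2 - 1/k^4)/k^2) - 1/k + k^(-3))^(1/3)/2 - 1/k + 2/(k^2*(1 + sqrt(3)*I)*(sqrt(((-1 + k^(-2))^2 - 1/k^4)/k^2) - 1/k + k^(-3))^(1/3))))


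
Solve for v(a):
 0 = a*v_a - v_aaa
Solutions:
 v(a) = C1 + Integral(C2*airyai(a) + C3*airybi(a), a)


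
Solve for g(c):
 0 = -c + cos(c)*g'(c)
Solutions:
 g(c) = C1 + Integral(c/cos(c), c)


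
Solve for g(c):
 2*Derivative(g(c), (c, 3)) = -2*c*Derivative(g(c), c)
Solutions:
 g(c) = C1 + Integral(C2*airyai(-c) + C3*airybi(-c), c)


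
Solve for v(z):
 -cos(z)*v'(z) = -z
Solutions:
 v(z) = C1 + Integral(z/cos(z), z)


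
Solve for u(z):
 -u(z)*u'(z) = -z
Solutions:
 u(z) = -sqrt(C1 + z^2)
 u(z) = sqrt(C1 + z^2)


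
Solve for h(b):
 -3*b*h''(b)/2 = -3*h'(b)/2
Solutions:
 h(b) = C1 + C2*b^2


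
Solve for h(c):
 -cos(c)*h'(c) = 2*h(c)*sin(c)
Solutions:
 h(c) = C1*cos(c)^2


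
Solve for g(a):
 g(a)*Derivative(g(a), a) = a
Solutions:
 g(a) = -sqrt(C1 + a^2)
 g(a) = sqrt(C1 + a^2)


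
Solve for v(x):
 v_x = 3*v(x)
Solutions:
 v(x) = C1*exp(3*x)


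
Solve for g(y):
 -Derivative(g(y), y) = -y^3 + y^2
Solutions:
 g(y) = C1 + y^4/4 - y^3/3


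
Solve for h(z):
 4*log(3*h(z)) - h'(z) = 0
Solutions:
 -Integral(1/(log(_y) + log(3)), (_y, h(z)))/4 = C1 - z


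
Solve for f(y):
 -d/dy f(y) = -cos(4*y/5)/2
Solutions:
 f(y) = C1 + 5*sin(4*y/5)/8


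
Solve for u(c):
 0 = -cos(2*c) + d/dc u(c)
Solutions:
 u(c) = C1 + sin(2*c)/2


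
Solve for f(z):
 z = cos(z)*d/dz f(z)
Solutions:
 f(z) = C1 + Integral(z/cos(z), z)


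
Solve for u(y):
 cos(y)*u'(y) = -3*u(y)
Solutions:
 u(y) = C1*(sin(y) - 1)^(3/2)/(sin(y) + 1)^(3/2)


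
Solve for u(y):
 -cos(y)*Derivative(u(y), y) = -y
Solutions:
 u(y) = C1 + Integral(y/cos(y), y)


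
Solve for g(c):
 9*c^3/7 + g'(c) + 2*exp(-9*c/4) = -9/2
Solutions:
 g(c) = C1 - 9*c^4/28 - 9*c/2 + 8*exp(-9*c/4)/9


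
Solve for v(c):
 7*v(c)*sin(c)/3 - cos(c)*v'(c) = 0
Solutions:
 v(c) = C1/cos(c)^(7/3)


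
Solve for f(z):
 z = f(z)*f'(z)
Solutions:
 f(z) = -sqrt(C1 + z^2)
 f(z) = sqrt(C1 + z^2)


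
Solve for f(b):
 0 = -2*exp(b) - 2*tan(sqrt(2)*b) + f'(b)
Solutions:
 f(b) = C1 + 2*exp(b) - sqrt(2)*log(cos(sqrt(2)*b))


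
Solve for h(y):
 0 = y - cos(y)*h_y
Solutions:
 h(y) = C1 + Integral(y/cos(y), y)


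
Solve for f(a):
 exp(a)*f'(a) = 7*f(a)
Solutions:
 f(a) = C1*exp(-7*exp(-a))


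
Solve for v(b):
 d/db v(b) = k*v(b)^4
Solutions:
 v(b) = (-1/(C1 + 3*b*k))^(1/3)
 v(b) = (-1/(C1 + b*k))^(1/3)*(-3^(2/3) - 3*3^(1/6)*I)/6
 v(b) = (-1/(C1 + b*k))^(1/3)*(-3^(2/3) + 3*3^(1/6)*I)/6


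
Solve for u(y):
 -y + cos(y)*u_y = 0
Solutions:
 u(y) = C1 + Integral(y/cos(y), y)


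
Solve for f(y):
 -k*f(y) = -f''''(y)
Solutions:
 f(y) = C1*exp(-k^(1/4)*y) + C2*exp(k^(1/4)*y) + C3*exp(-I*k^(1/4)*y) + C4*exp(I*k^(1/4)*y)


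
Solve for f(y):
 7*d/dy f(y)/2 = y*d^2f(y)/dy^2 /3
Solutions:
 f(y) = C1 + C2*y^(23/2)


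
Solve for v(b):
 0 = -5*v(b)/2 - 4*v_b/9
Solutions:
 v(b) = C1*exp(-45*b/8)


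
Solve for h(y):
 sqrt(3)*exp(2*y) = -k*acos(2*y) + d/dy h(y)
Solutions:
 h(y) = C1 + k*(y*acos(2*y) - sqrt(1 - 4*y^2)/2) + sqrt(3)*exp(2*y)/2


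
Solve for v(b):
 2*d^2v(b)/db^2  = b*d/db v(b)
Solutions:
 v(b) = C1 + C2*erfi(b/2)


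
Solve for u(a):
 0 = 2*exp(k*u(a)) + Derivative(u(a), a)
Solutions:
 u(a) = Piecewise((log(1/(C1*k + 2*a*k))/k, Ne(k, 0)), (nan, True))
 u(a) = Piecewise((C1 - 2*a, Eq(k, 0)), (nan, True))


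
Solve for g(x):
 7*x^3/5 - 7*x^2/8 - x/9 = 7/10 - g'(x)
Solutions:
 g(x) = C1 - 7*x^4/20 + 7*x^3/24 + x^2/18 + 7*x/10


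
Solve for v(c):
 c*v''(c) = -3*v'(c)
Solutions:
 v(c) = C1 + C2/c^2


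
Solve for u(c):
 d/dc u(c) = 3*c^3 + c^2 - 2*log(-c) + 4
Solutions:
 u(c) = C1 + 3*c^4/4 + c^3/3 - 2*c*log(-c) + 6*c


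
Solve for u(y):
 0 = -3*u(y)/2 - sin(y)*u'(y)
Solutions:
 u(y) = C1*(cos(y) + 1)^(3/4)/(cos(y) - 1)^(3/4)


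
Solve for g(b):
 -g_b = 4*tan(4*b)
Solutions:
 g(b) = C1 + log(cos(4*b))


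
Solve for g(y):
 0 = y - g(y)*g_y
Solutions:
 g(y) = -sqrt(C1 + y^2)
 g(y) = sqrt(C1 + y^2)


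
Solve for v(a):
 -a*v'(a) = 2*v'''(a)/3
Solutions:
 v(a) = C1 + Integral(C2*airyai(-2^(2/3)*3^(1/3)*a/2) + C3*airybi(-2^(2/3)*3^(1/3)*a/2), a)


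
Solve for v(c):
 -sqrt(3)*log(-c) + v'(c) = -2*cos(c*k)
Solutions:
 v(c) = C1 + sqrt(3)*c*(log(-c) - 1) - 2*Piecewise((sin(c*k)/k, Ne(k, 0)), (c, True))


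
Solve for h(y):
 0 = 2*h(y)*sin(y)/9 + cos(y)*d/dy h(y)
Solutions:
 h(y) = C1*cos(y)^(2/9)


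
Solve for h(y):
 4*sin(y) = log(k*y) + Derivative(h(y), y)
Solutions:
 h(y) = C1 - y*log(k*y) + y - 4*cos(y)


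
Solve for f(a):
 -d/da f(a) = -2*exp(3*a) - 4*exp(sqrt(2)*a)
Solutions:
 f(a) = C1 + 2*exp(3*a)/3 + 2*sqrt(2)*exp(sqrt(2)*a)


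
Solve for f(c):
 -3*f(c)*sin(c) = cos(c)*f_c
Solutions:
 f(c) = C1*cos(c)^3


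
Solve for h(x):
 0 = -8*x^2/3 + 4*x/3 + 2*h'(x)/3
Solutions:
 h(x) = C1 + 4*x^3/3 - x^2


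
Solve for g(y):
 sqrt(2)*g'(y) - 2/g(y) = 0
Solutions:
 g(y) = -sqrt(C1 + 2*sqrt(2)*y)
 g(y) = sqrt(C1 + 2*sqrt(2)*y)


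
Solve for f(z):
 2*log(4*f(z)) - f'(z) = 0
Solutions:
 -Integral(1/(log(_y) + 2*log(2)), (_y, f(z)))/2 = C1 - z


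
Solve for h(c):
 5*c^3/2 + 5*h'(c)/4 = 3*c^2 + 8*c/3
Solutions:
 h(c) = C1 - c^4/2 + 4*c^3/5 + 16*c^2/15


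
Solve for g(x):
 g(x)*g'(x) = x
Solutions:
 g(x) = -sqrt(C1 + x^2)
 g(x) = sqrt(C1 + x^2)


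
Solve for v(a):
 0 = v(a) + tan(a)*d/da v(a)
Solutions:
 v(a) = C1/sin(a)


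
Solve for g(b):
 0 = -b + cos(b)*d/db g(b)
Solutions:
 g(b) = C1 + Integral(b/cos(b), b)


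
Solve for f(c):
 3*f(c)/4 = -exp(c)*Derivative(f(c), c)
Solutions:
 f(c) = C1*exp(3*exp(-c)/4)


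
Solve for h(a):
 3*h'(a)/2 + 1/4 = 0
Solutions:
 h(a) = C1 - a/6


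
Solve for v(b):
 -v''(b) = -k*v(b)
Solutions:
 v(b) = C1*exp(-b*sqrt(k)) + C2*exp(b*sqrt(k))


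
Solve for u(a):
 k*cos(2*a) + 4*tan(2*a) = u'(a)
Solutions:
 u(a) = C1 + k*sin(2*a)/2 - 2*log(cos(2*a))


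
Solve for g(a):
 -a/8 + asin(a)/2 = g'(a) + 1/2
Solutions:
 g(a) = C1 - a^2/16 + a*asin(a)/2 - a/2 + sqrt(1 - a^2)/2


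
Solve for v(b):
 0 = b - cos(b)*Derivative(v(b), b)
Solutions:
 v(b) = C1 + Integral(b/cos(b), b)


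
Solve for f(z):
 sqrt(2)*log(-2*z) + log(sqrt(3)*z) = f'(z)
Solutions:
 f(z) = C1 + z*(1 + sqrt(2))*log(z) + z*(-sqrt(2) - 1 + log(3)/2 + sqrt(2)*log(2) + sqrt(2)*I*pi)


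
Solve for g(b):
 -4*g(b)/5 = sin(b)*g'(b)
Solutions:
 g(b) = C1*(cos(b) + 1)^(2/5)/(cos(b) - 1)^(2/5)


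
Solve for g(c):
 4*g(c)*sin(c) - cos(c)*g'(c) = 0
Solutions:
 g(c) = C1/cos(c)^4


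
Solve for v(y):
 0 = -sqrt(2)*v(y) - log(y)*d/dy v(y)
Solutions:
 v(y) = C1*exp(-sqrt(2)*li(y))


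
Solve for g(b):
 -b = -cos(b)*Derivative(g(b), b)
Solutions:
 g(b) = C1 + Integral(b/cos(b), b)


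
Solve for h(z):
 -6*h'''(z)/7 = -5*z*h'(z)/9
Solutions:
 h(z) = C1 + Integral(C2*airyai(2^(2/3)*35^(1/3)*z/6) + C3*airybi(2^(2/3)*35^(1/3)*z/6), z)


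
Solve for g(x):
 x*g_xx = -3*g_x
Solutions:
 g(x) = C1 + C2/x^2


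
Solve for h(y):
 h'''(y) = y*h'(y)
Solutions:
 h(y) = C1 + Integral(C2*airyai(y) + C3*airybi(y), y)


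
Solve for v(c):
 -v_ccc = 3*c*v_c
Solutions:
 v(c) = C1 + Integral(C2*airyai(-3^(1/3)*c) + C3*airybi(-3^(1/3)*c), c)


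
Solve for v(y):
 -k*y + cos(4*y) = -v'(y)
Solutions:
 v(y) = C1 + k*y^2/2 - sin(4*y)/4


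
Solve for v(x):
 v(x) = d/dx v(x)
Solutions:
 v(x) = C1*exp(x)


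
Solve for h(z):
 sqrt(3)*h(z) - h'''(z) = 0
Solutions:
 h(z) = C3*exp(3^(1/6)*z) + (C1*sin(3^(2/3)*z/2) + C2*cos(3^(2/3)*z/2))*exp(-3^(1/6)*z/2)


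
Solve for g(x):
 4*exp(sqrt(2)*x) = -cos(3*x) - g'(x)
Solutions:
 g(x) = C1 - 2*sqrt(2)*exp(sqrt(2)*x) - sin(3*x)/3


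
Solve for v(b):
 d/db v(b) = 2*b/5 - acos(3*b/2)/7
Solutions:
 v(b) = C1 + b^2/5 - b*acos(3*b/2)/7 + sqrt(4 - 9*b^2)/21


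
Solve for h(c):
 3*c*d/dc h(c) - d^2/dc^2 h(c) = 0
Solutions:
 h(c) = C1 + C2*erfi(sqrt(6)*c/2)


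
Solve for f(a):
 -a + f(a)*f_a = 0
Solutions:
 f(a) = -sqrt(C1 + a^2)
 f(a) = sqrt(C1 + a^2)


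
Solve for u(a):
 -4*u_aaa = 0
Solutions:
 u(a) = C1 + C2*a + C3*a^2


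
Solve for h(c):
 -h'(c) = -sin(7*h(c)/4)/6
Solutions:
 -c/6 + 2*log(cos(7*h(c)/4) - 1)/7 - 2*log(cos(7*h(c)/4) + 1)/7 = C1


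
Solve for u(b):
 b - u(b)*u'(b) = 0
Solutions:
 u(b) = -sqrt(C1 + b^2)
 u(b) = sqrt(C1 + b^2)


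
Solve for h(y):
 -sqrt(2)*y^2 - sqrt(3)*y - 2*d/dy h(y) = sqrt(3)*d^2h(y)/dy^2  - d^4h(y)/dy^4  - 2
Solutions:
 h(y) = C1 + C2*exp(-y*(sqrt(3)/(sqrt(1 - sqrt(3)/9) + 1)^(1/3) + 3*(sqrt(1 - sqrt(3)/9) + 1)^(1/3))/6)*sin(y*(-sqrt(3)*(sqrt(1 - sqrt(3)/9) + 1)^(1/3) + (sqrt(1 - sqrt(3)/9) + 1)^(-1/3))/2) + C3*exp(-y*(sqrt(3)/(sqrt(1 - sqrt(3)/9) + 1)^(1/3) + 3*(sqrt(1 - sqrt(3)/9) + 1)^(1/3))/6)*cos(y*(-sqrt(3)*(sqrt(1 - sqrt(3)/9) + 1)^(1/3) + (sqrt(1 - sqrt(3)/9) + 1)^(-1/3))/2) + C4*exp(y*(sqrt(3)/(3*(sqrt(1 - sqrt(3)/9) + 1)^(1/3)) + (sqrt(1 - sqrt(3)/9) + 1)^(1/3))) - sqrt(2)*y^3/6 - sqrt(3)*y^2/4 + sqrt(6)*y^2/4 - 3*sqrt(2)*y/4 + 7*y/4


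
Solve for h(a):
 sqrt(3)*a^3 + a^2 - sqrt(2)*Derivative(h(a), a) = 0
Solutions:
 h(a) = C1 + sqrt(6)*a^4/8 + sqrt(2)*a^3/6


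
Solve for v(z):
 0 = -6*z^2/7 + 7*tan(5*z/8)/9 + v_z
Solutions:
 v(z) = C1 + 2*z^3/7 + 56*log(cos(5*z/8))/45


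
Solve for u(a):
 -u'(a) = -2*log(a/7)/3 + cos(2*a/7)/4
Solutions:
 u(a) = C1 + 2*a*log(a)/3 - 2*a*log(7)/3 - 2*a/3 - 7*sin(2*a/7)/8


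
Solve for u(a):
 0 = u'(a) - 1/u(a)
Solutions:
 u(a) = -sqrt(C1 + 2*a)
 u(a) = sqrt(C1 + 2*a)


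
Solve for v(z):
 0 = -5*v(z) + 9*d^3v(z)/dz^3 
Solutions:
 v(z) = C3*exp(15^(1/3)*z/3) + (C1*sin(3^(5/6)*5^(1/3)*z/6) + C2*cos(3^(5/6)*5^(1/3)*z/6))*exp(-15^(1/3)*z/6)


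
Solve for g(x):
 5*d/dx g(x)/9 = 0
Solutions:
 g(x) = C1


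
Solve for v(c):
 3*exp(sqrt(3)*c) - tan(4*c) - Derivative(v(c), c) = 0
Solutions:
 v(c) = C1 + sqrt(3)*exp(sqrt(3)*c) + log(cos(4*c))/4


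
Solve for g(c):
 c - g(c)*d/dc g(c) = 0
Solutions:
 g(c) = -sqrt(C1 + c^2)
 g(c) = sqrt(C1 + c^2)


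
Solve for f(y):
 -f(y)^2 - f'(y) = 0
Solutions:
 f(y) = 1/(C1 + y)


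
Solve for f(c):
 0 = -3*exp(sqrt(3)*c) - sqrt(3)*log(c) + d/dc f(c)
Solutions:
 f(c) = C1 + sqrt(3)*c*log(c) - sqrt(3)*c + sqrt(3)*exp(sqrt(3)*c)


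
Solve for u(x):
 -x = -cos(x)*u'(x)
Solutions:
 u(x) = C1 + Integral(x/cos(x), x)


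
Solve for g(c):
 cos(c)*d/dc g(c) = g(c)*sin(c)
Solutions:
 g(c) = C1/cos(c)


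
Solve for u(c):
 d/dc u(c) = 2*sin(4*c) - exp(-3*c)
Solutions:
 u(c) = C1 - cos(4*c)/2 + exp(-3*c)/3


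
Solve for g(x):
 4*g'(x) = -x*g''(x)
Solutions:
 g(x) = C1 + C2/x^3


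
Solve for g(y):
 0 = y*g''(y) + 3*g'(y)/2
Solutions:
 g(y) = C1 + C2/sqrt(y)


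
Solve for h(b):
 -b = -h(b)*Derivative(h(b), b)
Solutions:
 h(b) = -sqrt(C1 + b^2)
 h(b) = sqrt(C1 + b^2)


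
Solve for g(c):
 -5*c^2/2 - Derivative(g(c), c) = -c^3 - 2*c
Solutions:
 g(c) = C1 + c^4/4 - 5*c^3/6 + c^2


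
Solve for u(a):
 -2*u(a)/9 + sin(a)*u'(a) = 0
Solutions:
 u(a) = C1*(cos(a) - 1)^(1/9)/(cos(a) + 1)^(1/9)


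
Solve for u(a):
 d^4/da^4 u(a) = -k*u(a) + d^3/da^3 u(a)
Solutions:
 u(a) = C1*exp(a*Piecewise((-sqrt(1/4 - (-k)^(1/3))/2 - sqrt((-k)^(1/3) + 1/2 - 1/(4*sqrt(1/4 - (-k)^(1/3))))/2 + 1/4, Eq(k, 0)), (-sqrt(2*k/(3*(k/16 + sqrt(-k^3/27 + k^2/256))^(1/3)) + 2*(k/16 + sqrt(-k^3/27 + k^2/256))^(1/3) + 1/4)/2 - sqrt(-2*k/(3*(k/16 + sqrt(-k^3/27 + k^2/256))^(1/3)) - 2*(k/16 + sqrt(-k^3/27 + k^2/256))^(1/3) + 1/2 - 1/(4*sqrt(2*k/(3*(k/16 + sqrt(-k^3/27 + k^2/256))^(1/3)) + 2*(k/16 + sqrt(-k^3/27 + k^2/256))^(1/3) + 1/4)))/2 + 1/4, True))) + C2*exp(a*Piecewise((-sqrt(1/4 - (-k)^(1/3))/2 + sqrt((-k)^(1/3) + 1/2 - 1/(4*sqrt(1/4 - (-k)^(1/3))))/2 + 1/4, Eq(k, 0)), (-sqrt(2*k/(3*(k/16 + sqrt(-k^3/27 + k^2/256))^(1/3)) + 2*(k/16 + sqrt(-k^3/27 + k^2/256))^(1/3) + 1/4)/2 + sqrt(-2*k/(3*(k/16 + sqrt(-k^3/27 + k^2/256))^(1/3)) - 2*(k/16 + sqrt(-k^3/27 + k^2/256))^(1/3) + 1/2 - 1/(4*sqrt(2*k/(3*(k/16 + sqrt(-k^3/27 + k^2/256))^(1/3)) + 2*(k/16 + sqrt(-k^3/27 + k^2/256))^(1/3) + 1/4)))/2 + 1/4, True))) + C3*exp(a*Piecewise((sqrt(1/4 - (-k)^(1/3))/2 - sqrt((-k)^(1/3) + 1/2 + 1/(4*sqrt(1/4 - (-k)^(1/3))))/2 + 1/4, Eq(k, 0)), (sqrt(2*k/(3*(k/16 + sqrt(-k^3/27 + k^2/256))^(1/3)) + 2*(k/16 + sqrt(-k^3/27 + k^2/256))^(1/3) + 1/4)/2 - sqrt(-2*k/(3*(k/16 + sqrt(-k^3/27 + k^2/256))^(1/3)) - 2*(k/16 + sqrt(-k^3/27 + k^2/256))^(1/3) + 1/2 + 1/(4*sqrt(2*k/(3*(k/16 + sqrt(-k^3/27 + k^2/256))^(1/3)) + 2*(k/16 + sqrt(-k^3/27 + k^2/256))^(1/3) + 1/4)))/2 + 1/4, True))) + C4*exp(a*Piecewise((sqrt(1/4 - (-k)^(1/3))/2 + sqrt((-k)^(1/3) + 1/2 + 1/(4*sqrt(1/4 - (-k)^(1/3))))/2 + 1/4, Eq(k, 0)), (sqrt(2*k/(3*(k/16 + sqrt(-k^3/27 + k^2/256))^(1/3)) + 2*(k/16 + sqrt(-k^3/27 + k^2/256))^(1/3) + 1/4)/2 + sqrt(-2*k/(3*(k/16 + sqrt(-k^3/27 + k^2/256))^(1/3)) - 2*(k/16 + sqrt(-k^3/27 + k^2/256))^(1/3) + 1/2 + 1/(4*sqrt(2*k/(3*(k/16 + sqrt(-k^3/27 + k^2/256))^(1/3)) + 2*(k/16 + sqrt(-k^3/27 + k^2/256))^(1/3) + 1/4)))/2 + 1/4, True)))


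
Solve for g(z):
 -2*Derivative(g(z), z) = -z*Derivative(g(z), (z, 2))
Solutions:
 g(z) = C1 + C2*z^3


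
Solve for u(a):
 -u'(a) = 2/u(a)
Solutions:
 u(a) = -sqrt(C1 - 4*a)
 u(a) = sqrt(C1 - 4*a)


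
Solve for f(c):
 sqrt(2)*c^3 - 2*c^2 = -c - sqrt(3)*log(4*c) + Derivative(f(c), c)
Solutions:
 f(c) = C1 + sqrt(2)*c^4/4 - 2*c^3/3 + c^2/2 + sqrt(3)*c*log(c) - sqrt(3)*c + 2*sqrt(3)*c*log(2)


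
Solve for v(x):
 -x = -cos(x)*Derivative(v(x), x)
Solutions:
 v(x) = C1 + Integral(x/cos(x), x)


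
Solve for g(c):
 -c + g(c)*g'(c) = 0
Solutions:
 g(c) = -sqrt(C1 + c^2)
 g(c) = sqrt(C1 + c^2)


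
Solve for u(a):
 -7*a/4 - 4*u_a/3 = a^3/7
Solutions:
 u(a) = C1 - 3*a^4/112 - 21*a^2/32


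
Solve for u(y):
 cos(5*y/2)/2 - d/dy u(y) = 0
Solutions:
 u(y) = C1 + sin(5*y/2)/5


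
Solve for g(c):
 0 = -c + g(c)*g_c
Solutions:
 g(c) = -sqrt(C1 + c^2)
 g(c) = sqrt(C1 + c^2)


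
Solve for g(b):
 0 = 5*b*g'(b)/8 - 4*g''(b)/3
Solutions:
 g(b) = C1 + C2*erfi(sqrt(15)*b/8)


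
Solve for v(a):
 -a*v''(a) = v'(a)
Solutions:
 v(a) = C1 + C2*log(a)


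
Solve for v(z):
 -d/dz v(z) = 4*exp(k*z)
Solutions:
 v(z) = C1 - 4*exp(k*z)/k


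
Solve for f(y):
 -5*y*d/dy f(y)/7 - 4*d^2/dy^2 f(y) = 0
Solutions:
 f(y) = C1 + C2*erf(sqrt(70)*y/28)


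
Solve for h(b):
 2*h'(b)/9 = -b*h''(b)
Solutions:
 h(b) = C1 + C2*b^(7/9)


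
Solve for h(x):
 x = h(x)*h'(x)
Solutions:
 h(x) = -sqrt(C1 + x^2)
 h(x) = sqrt(C1 + x^2)


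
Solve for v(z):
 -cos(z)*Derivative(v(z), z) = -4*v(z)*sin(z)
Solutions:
 v(z) = C1/cos(z)^4


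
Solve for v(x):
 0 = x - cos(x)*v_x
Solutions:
 v(x) = C1 + Integral(x/cos(x), x)


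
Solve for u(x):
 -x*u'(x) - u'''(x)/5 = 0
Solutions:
 u(x) = C1 + Integral(C2*airyai(-5^(1/3)*x) + C3*airybi(-5^(1/3)*x), x)


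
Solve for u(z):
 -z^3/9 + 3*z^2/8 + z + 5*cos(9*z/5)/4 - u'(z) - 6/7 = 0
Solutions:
 u(z) = C1 - z^4/36 + z^3/8 + z^2/2 - 6*z/7 + 25*sin(9*z/5)/36


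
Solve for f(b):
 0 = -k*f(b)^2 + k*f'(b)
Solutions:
 f(b) = -1/(C1 + b)


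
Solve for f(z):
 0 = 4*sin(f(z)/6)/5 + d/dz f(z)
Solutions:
 4*z/5 + 3*log(cos(f(z)/6) - 1) - 3*log(cos(f(z)/6) + 1) = C1


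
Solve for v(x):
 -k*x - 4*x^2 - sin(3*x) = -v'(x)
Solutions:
 v(x) = C1 + k*x^2/2 + 4*x^3/3 - cos(3*x)/3


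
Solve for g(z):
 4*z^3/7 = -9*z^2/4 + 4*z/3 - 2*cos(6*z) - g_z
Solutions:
 g(z) = C1 - z^4/7 - 3*z^3/4 + 2*z^2/3 - sin(6*z)/3


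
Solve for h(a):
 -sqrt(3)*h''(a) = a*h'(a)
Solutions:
 h(a) = C1 + C2*erf(sqrt(2)*3^(3/4)*a/6)


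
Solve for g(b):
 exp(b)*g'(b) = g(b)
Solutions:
 g(b) = C1*exp(-exp(-b))


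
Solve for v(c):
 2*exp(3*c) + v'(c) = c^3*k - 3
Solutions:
 v(c) = C1 + c^4*k/4 - 3*c - 2*exp(3*c)/3


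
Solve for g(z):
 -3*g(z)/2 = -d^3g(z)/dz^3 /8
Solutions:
 g(z) = C3*exp(12^(1/3)*z) + (C1*sin(2^(2/3)*3^(5/6)*z/2) + C2*cos(2^(2/3)*3^(5/6)*z/2))*exp(-12^(1/3)*z/2)


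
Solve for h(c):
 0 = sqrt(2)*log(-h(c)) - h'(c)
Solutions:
 -li(-h(c)) = C1 + sqrt(2)*c


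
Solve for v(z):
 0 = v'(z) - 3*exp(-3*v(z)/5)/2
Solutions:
 v(z) = 5*log(C1 + 9*z/10)/3
 v(z) = 5*log(10^(2/3)*(-3^(1/3) - 3^(5/6)*I)*(C1 + 3*z)^(1/3)/20)
 v(z) = 5*log(10^(2/3)*(-3^(1/3) + 3^(5/6)*I)*(C1 + 3*z)^(1/3)/20)


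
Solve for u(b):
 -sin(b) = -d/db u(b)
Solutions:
 u(b) = C1 - cos(b)


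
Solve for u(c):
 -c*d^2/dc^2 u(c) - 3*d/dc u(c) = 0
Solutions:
 u(c) = C1 + C2/c^2


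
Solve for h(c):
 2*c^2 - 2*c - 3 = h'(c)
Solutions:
 h(c) = C1 + 2*c^3/3 - c^2 - 3*c


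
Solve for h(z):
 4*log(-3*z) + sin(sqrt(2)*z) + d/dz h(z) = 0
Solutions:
 h(z) = C1 - 4*z*log(-z) - 4*z*log(3) + 4*z + sqrt(2)*cos(sqrt(2)*z)/2


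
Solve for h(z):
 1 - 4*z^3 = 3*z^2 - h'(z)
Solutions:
 h(z) = C1 + z^4 + z^3 - z


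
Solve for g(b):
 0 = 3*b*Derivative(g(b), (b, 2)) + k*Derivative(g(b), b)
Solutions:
 g(b) = C1 + b^(1 - re(k)/3)*(C2*sin(log(b)*Abs(im(k))/3) + C3*cos(log(b)*im(k)/3))


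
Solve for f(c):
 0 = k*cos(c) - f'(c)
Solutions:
 f(c) = C1 + k*sin(c)


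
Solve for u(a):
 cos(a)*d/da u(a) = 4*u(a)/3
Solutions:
 u(a) = C1*(sin(a) + 1)^(2/3)/(sin(a) - 1)^(2/3)


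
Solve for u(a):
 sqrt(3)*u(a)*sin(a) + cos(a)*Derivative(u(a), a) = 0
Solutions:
 u(a) = C1*cos(a)^(sqrt(3))


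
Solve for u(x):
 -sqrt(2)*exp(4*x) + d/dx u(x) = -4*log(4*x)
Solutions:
 u(x) = C1 - 4*x*log(x) + 4*x*(1 - 2*log(2)) + sqrt(2)*exp(4*x)/4


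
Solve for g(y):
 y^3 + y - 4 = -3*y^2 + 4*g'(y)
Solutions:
 g(y) = C1 + y^4/16 + y^3/4 + y^2/8 - y


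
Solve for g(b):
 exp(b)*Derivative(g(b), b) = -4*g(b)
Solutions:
 g(b) = C1*exp(4*exp(-b))


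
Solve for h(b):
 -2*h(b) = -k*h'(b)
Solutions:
 h(b) = C1*exp(2*b/k)


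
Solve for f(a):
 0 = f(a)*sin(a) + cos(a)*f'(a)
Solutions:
 f(a) = C1*cos(a)


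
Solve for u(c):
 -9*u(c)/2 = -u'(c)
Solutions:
 u(c) = C1*exp(9*c/2)


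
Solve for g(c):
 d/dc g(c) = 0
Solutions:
 g(c) = C1


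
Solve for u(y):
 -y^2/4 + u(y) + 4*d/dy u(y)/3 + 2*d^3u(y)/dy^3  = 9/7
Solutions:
 u(y) = C1*exp(-2^(1/3)*y*(-(27 + sqrt(857))^(1/3) + 4*2^(1/3)/(27 + sqrt(857))^(1/3))/12)*sin(2^(1/3)*sqrt(3)*y*(4*2^(1/3)/(27 + sqrt(857))^(1/3) + (27 + sqrt(857))^(1/3))/12) + C2*exp(-2^(1/3)*y*(-(27 + sqrt(857))^(1/3) + 4*2^(1/3)/(27 + sqrt(857))^(1/3))/12)*cos(2^(1/3)*sqrt(3)*y*(4*2^(1/3)/(27 + sqrt(857))^(1/3) + (27 + sqrt(857))^(1/3))/12) + C3*exp(2^(1/3)*y*(-(27 + sqrt(857))^(1/3) + 4*2^(1/3)/(27 + sqrt(857))^(1/3))/6) + y^2/4 - 2*y/3 + 137/63


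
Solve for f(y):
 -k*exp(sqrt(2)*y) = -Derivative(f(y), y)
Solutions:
 f(y) = C1 + sqrt(2)*k*exp(sqrt(2)*y)/2


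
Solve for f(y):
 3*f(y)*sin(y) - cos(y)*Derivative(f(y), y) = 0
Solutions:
 f(y) = C1/cos(y)^3


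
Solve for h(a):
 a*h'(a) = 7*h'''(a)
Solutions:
 h(a) = C1 + Integral(C2*airyai(7^(2/3)*a/7) + C3*airybi(7^(2/3)*a/7), a)


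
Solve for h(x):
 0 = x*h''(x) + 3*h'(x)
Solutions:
 h(x) = C1 + C2/x^2


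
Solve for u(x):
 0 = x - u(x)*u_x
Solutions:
 u(x) = -sqrt(C1 + x^2)
 u(x) = sqrt(C1 + x^2)


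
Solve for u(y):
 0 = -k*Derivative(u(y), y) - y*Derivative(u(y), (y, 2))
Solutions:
 u(y) = C1 + y^(1 - re(k))*(C2*sin(log(y)*Abs(im(k))) + C3*cos(log(y)*im(k)))


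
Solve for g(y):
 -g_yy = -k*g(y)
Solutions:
 g(y) = C1*exp(-sqrt(k)*y) + C2*exp(sqrt(k)*y)


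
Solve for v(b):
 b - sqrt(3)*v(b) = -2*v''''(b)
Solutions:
 v(b) = C1*exp(-2^(3/4)*3^(1/8)*b/2) + C2*exp(2^(3/4)*3^(1/8)*b/2) + C3*sin(2^(3/4)*3^(1/8)*b/2) + C4*cos(2^(3/4)*3^(1/8)*b/2) + sqrt(3)*b/3


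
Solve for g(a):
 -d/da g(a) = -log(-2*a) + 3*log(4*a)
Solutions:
 g(a) = C1 - 2*a*log(a) + a*(-5*log(2) + 2 + I*pi)


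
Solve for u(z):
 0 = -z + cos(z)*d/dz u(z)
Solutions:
 u(z) = C1 + Integral(z/cos(z), z)


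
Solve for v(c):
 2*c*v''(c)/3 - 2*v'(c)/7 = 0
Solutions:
 v(c) = C1 + C2*c^(10/7)


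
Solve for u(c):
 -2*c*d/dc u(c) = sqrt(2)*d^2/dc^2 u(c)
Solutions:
 u(c) = C1 + C2*erf(2^(3/4)*c/2)


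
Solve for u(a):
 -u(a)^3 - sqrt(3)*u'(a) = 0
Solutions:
 u(a) = -sqrt(6)*sqrt(-1/(C1 - sqrt(3)*a))/2
 u(a) = sqrt(6)*sqrt(-1/(C1 - sqrt(3)*a))/2


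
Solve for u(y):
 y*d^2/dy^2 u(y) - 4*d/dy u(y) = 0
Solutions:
 u(y) = C1 + C2*y^5


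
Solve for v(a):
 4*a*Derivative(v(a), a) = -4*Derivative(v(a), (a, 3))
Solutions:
 v(a) = C1 + Integral(C2*airyai(-a) + C3*airybi(-a), a)


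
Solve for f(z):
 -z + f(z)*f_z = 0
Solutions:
 f(z) = -sqrt(C1 + z^2)
 f(z) = sqrt(C1 + z^2)


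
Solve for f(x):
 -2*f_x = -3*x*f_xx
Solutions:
 f(x) = C1 + C2*x^(5/3)


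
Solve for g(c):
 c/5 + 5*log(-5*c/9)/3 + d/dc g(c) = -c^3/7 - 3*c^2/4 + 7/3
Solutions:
 g(c) = C1 - c^4/28 - c^3/4 - c^2/10 - 5*c*log(-c)/3 + c*(-5*log(5)/3 + 10*log(3)/3 + 4)


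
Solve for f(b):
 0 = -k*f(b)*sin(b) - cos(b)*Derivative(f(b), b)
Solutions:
 f(b) = C1*exp(k*log(cos(b)))


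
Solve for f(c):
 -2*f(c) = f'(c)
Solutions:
 f(c) = C1*exp(-2*c)


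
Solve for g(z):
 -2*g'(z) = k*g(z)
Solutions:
 g(z) = C1*exp(-k*z/2)


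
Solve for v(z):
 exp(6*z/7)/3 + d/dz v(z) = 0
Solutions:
 v(z) = C1 - 7*exp(6*z/7)/18


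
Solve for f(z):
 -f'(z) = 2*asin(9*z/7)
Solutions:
 f(z) = C1 - 2*z*asin(9*z/7) - 2*sqrt(49 - 81*z^2)/9


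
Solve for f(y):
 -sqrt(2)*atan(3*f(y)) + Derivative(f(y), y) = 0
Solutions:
 Integral(1/atan(3*_y), (_y, f(y))) = C1 + sqrt(2)*y


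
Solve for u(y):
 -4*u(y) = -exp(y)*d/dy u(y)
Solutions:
 u(y) = C1*exp(-4*exp(-y))


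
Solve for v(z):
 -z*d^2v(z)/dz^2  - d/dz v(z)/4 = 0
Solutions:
 v(z) = C1 + C2*z^(3/4)


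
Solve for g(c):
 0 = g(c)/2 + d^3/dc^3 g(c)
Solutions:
 g(c) = C3*exp(-2^(2/3)*c/2) + (C1*sin(2^(2/3)*sqrt(3)*c/4) + C2*cos(2^(2/3)*sqrt(3)*c/4))*exp(2^(2/3)*c/4)


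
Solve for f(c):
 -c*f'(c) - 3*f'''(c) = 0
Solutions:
 f(c) = C1 + Integral(C2*airyai(-3^(2/3)*c/3) + C3*airybi(-3^(2/3)*c/3), c)


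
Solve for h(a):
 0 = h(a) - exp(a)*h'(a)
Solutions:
 h(a) = C1*exp(-exp(-a))


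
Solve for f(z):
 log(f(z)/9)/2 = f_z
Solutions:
 2*Integral(1/(-log(_y) + 2*log(3)), (_y, f(z))) = C1 - z


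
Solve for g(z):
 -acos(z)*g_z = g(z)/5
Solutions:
 g(z) = C1*exp(-Integral(1/acos(z), z)/5)


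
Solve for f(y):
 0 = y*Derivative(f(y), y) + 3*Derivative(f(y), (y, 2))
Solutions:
 f(y) = C1 + C2*erf(sqrt(6)*y/6)


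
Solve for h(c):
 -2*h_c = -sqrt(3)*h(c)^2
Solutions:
 h(c) = -2/(C1 + sqrt(3)*c)


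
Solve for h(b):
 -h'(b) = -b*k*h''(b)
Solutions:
 h(b) = C1 + b^(((re(k) + 1)*re(k) + im(k)^2)/(re(k)^2 + im(k)^2))*(C2*sin(log(b)*Abs(im(k))/(re(k)^2 + im(k)^2)) + C3*cos(log(b)*im(k)/(re(k)^2 + im(k)^2)))


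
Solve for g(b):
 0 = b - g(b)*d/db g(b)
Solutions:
 g(b) = -sqrt(C1 + b^2)
 g(b) = sqrt(C1 + b^2)


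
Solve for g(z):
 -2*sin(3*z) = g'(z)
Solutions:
 g(z) = C1 + 2*cos(3*z)/3


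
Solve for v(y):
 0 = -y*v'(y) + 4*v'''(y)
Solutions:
 v(y) = C1 + Integral(C2*airyai(2^(1/3)*y/2) + C3*airybi(2^(1/3)*y/2), y)


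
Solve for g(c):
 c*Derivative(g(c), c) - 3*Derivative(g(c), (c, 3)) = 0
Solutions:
 g(c) = C1 + Integral(C2*airyai(3^(2/3)*c/3) + C3*airybi(3^(2/3)*c/3), c)


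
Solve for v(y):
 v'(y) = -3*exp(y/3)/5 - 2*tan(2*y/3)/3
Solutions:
 v(y) = C1 - 9*exp(y/3)/5 + log(cos(2*y/3))


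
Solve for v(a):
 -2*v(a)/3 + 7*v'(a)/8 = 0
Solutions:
 v(a) = C1*exp(16*a/21)


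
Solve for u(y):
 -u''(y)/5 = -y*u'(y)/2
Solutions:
 u(y) = C1 + C2*erfi(sqrt(5)*y/2)


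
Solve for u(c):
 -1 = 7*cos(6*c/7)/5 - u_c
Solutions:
 u(c) = C1 + c + 49*sin(6*c/7)/30


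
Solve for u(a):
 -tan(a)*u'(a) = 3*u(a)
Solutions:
 u(a) = C1/sin(a)^3


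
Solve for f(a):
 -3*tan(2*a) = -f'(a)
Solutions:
 f(a) = C1 - 3*log(cos(2*a))/2


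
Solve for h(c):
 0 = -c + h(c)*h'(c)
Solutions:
 h(c) = -sqrt(C1 + c^2)
 h(c) = sqrt(C1 + c^2)


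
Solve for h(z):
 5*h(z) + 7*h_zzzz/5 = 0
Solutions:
 h(z) = (C1*sin(sqrt(10)*7^(3/4)*z/14) + C2*cos(sqrt(10)*7^(3/4)*z/14))*exp(-sqrt(10)*7^(3/4)*z/14) + (C3*sin(sqrt(10)*7^(3/4)*z/14) + C4*cos(sqrt(10)*7^(3/4)*z/14))*exp(sqrt(10)*7^(3/4)*z/14)


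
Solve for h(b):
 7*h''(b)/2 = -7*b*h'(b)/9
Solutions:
 h(b) = C1 + C2*erf(b/3)


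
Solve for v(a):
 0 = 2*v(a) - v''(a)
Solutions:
 v(a) = C1*exp(-sqrt(2)*a) + C2*exp(sqrt(2)*a)


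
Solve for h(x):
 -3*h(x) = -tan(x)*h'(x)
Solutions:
 h(x) = C1*sin(x)^3


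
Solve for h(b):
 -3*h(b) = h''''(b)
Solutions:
 h(b) = (C1*sin(sqrt(2)*3^(1/4)*b/2) + C2*cos(sqrt(2)*3^(1/4)*b/2))*exp(-sqrt(2)*3^(1/4)*b/2) + (C3*sin(sqrt(2)*3^(1/4)*b/2) + C4*cos(sqrt(2)*3^(1/4)*b/2))*exp(sqrt(2)*3^(1/4)*b/2)


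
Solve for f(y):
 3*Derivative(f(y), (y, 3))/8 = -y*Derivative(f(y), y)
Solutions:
 f(y) = C1 + Integral(C2*airyai(-2*3^(2/3)*y/3) + C3*airybi(-2*3^(2/3)*y/3), y)


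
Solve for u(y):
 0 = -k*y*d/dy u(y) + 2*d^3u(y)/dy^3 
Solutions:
 u(y) = C1 + Integral(C2*airyai(2^(2/3)*k^(1/3)*y/2) + C3*airybi(2^(2/3)*k^(1/3)*y/2), y)


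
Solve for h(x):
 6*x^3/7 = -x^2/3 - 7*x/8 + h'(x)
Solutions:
 h(x) = C1 + 3*x^4/14 + x^3/9 + 7*x^2/16


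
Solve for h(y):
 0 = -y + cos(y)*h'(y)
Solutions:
 h(y) = C1 + Integral(y/cos(y), y)


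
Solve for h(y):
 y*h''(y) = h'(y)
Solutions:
 h(y) = C1 + C2*y^2


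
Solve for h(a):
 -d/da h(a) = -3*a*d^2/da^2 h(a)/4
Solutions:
 h(a) = C1 + C2*a^(7/3)


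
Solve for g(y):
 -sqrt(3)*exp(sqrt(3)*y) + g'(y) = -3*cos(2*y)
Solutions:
 g(y) = C1 + exp(sqrt(3)*y) - 3*sin(2*y)/2


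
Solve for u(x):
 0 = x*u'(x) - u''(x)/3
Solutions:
 u(x) = C1 + C2*erfi(sqrt(6)*x/2)


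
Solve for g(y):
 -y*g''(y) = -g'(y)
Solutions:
 g(y) = C1 + C2*y^2


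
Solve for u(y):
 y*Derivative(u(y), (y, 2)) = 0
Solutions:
 u(y) = C1 + C2*y


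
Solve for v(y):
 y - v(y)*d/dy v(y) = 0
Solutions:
 v(y) = -sqrt(C1 + y^2)
 v(y) = sqrt(C1 + y^2)


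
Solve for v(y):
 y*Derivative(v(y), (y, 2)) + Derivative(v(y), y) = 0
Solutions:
 v(y) = C1 + C2*log(y)


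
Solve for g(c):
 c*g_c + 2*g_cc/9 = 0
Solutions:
 g(c) = C1 + C2*erf(3*c/2)


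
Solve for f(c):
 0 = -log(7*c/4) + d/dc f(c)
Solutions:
 f(c) = C1 + c*log(c) - c + c*log(7/4)


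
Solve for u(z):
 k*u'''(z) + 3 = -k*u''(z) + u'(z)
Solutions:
 u(z) = C1 + C2*exp(z*(-1 + sqrt(k*(k + 4))/k)/2) + C3*exp(-z*(1 + sqrt(k*(k + 4))/k)/2) + 3*z


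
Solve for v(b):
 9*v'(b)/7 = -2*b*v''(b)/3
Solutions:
 v(b) = C1 + C2/b^(13/14)


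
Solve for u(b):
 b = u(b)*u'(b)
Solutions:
 u(b) = -sqrt(C1 + b^2)
 u(b) = sqrt(C1 + b^2)


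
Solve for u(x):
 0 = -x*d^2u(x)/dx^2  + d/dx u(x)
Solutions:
 u(x) = C1 + C2*x^2


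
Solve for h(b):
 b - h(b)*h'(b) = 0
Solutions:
 h(b) = -sqrt(C1 + b^2)
 h(b) = sqrt(C1 + b^2)


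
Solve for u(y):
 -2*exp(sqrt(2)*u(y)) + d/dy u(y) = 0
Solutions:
 u(y) = sqrt(2)*(2*log(-1/(C1 + 2*y)) - log(2))/4


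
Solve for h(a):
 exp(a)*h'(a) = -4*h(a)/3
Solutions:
 h(a) = C1*exp(4*exp(-a)/3)


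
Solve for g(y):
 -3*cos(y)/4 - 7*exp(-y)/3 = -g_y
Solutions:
 g(y) = C1 + 3*sin(y)/4 - 7*exp(-y)/3


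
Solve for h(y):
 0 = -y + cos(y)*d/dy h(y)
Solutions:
 h(y) = C1 + Integral(y/cos(y), y)


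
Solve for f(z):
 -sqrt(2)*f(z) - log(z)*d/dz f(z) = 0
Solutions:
 f(z) = C1*exp(-sqrt(2)*li(z))


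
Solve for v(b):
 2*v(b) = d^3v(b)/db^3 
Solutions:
 v(b) = C3*exp(2^(1/3)*b) + (C1*sin(2^(1/3)*sqrt(3)*b/2) + C2*cos(2^(1/3)*sqrt(3)*b/2))*exp(-2^(1/3)*b/2)


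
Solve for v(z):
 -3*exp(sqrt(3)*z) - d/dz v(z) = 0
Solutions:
 v(z) = C1 - sqrt(3)*exp(sqrt(3)*z)


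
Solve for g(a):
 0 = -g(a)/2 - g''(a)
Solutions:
 g(a) = C1*sin(sqrt(2)*a/2) + C2*cos(sqrt(2)*a/2)


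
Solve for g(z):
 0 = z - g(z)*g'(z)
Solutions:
 g(z) = -sqrt(C1 + z^2)
 g(z) = sqrt(C1 + z^2)


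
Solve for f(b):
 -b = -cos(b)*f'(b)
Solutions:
 f(b) = C1 + Integral(b/cos(b), b)


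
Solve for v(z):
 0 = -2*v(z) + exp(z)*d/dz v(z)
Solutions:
 v(z) = C1*exp(-2*exp(-z))


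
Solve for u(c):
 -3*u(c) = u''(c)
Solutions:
 u(c) = C1*sin(sqrt(3)*c) + C2*cos(sqrt(3)*c)


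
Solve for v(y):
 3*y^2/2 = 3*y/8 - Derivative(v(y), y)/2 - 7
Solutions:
 v(y) = C1 - y^3 + 3*y^2/8 - 14*y


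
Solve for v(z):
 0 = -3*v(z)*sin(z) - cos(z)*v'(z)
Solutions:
 v(z) = C1*cos(z)^3


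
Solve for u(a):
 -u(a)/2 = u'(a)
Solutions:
 u(a) = C1*exp(-a/2)


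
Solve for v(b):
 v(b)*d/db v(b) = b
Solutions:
 v(b) = -sqrt(C1 + b^2)
 v(b) = sqrt(C1 + b^2)


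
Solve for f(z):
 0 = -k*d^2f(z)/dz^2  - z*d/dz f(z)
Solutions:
 f(z) = C1 + C2*sqrt(k)*erf(sqrt(2)*z*sqrt(1/k)/2)


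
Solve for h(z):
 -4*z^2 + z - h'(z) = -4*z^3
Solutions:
 h(z) = C1 + z^4 - 4*z^3/3 + z^2/2


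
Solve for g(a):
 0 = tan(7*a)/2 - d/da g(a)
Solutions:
 g(a) = C1 - log(cos(7*a))/14


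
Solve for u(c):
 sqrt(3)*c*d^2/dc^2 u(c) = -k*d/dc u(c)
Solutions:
 u(c) = C1 + c^(-sqrt(3)*re(k)/3 + 1)*(C2*sin(sqrt(3)*log(c)*Abs(im(k))/3) + C3*cos(sqrt(3)*log(c)*im(k)/3))


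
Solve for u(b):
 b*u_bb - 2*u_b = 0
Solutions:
 u(b) = C1 + C2*b^3


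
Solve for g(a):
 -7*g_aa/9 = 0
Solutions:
 g(a) = C1 + C2*a


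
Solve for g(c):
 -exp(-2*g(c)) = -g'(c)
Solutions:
 g(c) = log(-sqrt(C1 + 2*c))
 g(c) = log(C1 + 2*c)/2


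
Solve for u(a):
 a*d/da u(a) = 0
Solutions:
 u(a) = C1


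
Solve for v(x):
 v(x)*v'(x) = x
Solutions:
 v(x) = -sqrt(C1 + x^2)
 v(x) = sqrt(C1 + x^2)


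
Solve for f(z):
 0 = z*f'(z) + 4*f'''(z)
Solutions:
 f(z) = C1 + Integral(C2*airyai(-2^(1/3)*z/2) + C3*airybi(-2^(1/3)*z/2), z)


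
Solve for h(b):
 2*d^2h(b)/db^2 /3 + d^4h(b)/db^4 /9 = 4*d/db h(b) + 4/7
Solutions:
 h(b) = C1 + C2*exp(2^(1/3)*b*(-(9 + sqrt(83))^(1/3) + 2^(1/3)/(9 + sqrt(83))^(1/3))/2)*sin(2^(1/3)*sqrt(3)*b*(2^(1/3)/(9 + sqrt(83))^(1/3) + (9 + sqrt(83))^(1/3))/2) + C3*exp(2^(1/3)*b*(-(9 + sqrt(83))^(1/3) + 2^(1/3)/(9 + sqrt(83))^(1/3))/2)*cos(2^(1/3)*sqrt(3)*b*(2^(1/3)/(9 + sqrt(83))^(1/3) + (9 + sqrt(83))^(1/3))/2) + C4*exp(-2^(1/3)*b*(-(9 + sqrt(83))^(1/3) + 2^(1/3)/(9 + sqrt(83))^(1/3))) - b/7


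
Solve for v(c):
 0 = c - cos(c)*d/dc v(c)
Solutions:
 v(c) = C1 + Integral(c/cos(c), c)


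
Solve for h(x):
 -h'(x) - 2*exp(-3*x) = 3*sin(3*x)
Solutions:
 h(x) = C1 + cos(3*x) + 2*exp(-3*x)/3


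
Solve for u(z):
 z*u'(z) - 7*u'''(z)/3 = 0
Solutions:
 u(z) = C1 + Integral(C2*airyai(3^(1/3)*7^(2/3)*z/7) + C3*airybi(3^(1/3)*7^(2/3)*z/7), z)


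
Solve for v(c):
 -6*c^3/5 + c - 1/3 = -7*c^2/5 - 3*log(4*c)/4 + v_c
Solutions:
 v(c) = C1 - 3*c^4/10 + 7*c^3/15 + c^2/2 + 3*c*log(c)/4 - 13*c/12 + 3*c*log(2)/2


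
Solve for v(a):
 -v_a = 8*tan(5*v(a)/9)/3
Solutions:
 v(a) = -9*asin(C1*exp(-40*a/27))/5 + 9*pi/5
 v(a) = 9*asin(C1*exp(-40*a/27))/5


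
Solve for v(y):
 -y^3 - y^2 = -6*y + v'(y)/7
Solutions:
 v(y) = C1 - 7*y^4/4 - 7*y^3/3 + 21*y^2


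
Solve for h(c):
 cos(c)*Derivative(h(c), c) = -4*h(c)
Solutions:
 h(c) = C1*(sin(c)^2 - 2*sin(c) + 1)/(sin(c)^2 + 2*sin(c) + 1)


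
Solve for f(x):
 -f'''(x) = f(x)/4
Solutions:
 f(x) = C3*exp(-2^(1/3)*x/2) + (C1*sin(2^(1/3)*sqrt(3)*x/4) + C2*cos(2^(1/3)*sqrt(3)*x/4))*exp(2^(1/3)*x/4)


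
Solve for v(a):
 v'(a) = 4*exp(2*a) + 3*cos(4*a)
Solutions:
 v(a) = C1 + 2*exp(2*a) + 3*sin(4*a)/4


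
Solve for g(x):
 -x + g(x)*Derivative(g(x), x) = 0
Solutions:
 g(x) = -sqrt(C1 + x^2)
 g(x) = sqrt(C1 + x^2)


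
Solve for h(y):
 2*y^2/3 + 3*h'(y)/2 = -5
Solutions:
 h(y) = C1 - 4*y^3/27 - 10*y/3


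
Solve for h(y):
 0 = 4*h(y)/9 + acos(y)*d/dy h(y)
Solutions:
 h(y) = C1*exp(-4*Integral(1/acos(y), y)/9)


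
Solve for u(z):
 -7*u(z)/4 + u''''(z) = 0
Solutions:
 u(z) = C1*exp(-sqrt(2)*7^(1/4)*z/2) + C2*exp(sqrt(2)*7^(1/4)*z/2) + C3*sin(sqrt(2)*7^(1/4)*z/2) + C4*cos(sqrt(2)*7^(1/4)*z/2)


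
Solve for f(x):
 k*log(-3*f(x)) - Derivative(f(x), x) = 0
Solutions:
 Integral(1/(log(-_y) + log(3)), (_y, f(x))) = C1 + k*x


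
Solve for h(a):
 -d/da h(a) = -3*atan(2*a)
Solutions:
 h(a) = C1 + 3*a*atan(2*a) - 3*log(4*a^2 + 1)/4


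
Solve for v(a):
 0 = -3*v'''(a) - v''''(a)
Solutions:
 v(a) = C1 + C2*a + C3*a^2 + C4*exp(-3*a)


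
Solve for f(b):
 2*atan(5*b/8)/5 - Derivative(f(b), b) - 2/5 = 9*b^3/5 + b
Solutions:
 f(b) = C1 - 9*b^4/20 - b^2/2 + 2*b*atan(5*b/8)/5 - 2*b/5 - 8*log(25*b^2 + 64)/25


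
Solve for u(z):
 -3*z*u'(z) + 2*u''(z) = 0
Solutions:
 u(z) = C1 + C2*erfi(sqrt(3)*z/2)


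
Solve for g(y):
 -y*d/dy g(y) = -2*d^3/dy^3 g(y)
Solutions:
 g(y) = C1 + Integral(C2*airyai(2^(2/3)*y/2) + C3*airybi(2^(2/3)*y/2), y)


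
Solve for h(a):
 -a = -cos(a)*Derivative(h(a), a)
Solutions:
 h(a) = C1 + Integral(a/cos(a), a)


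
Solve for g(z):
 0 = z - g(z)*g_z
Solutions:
 g(z) = -sqrt(C1 + z^2)
 g(z) = sqrt(C1 + z^2)


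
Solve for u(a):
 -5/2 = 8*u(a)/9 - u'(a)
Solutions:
 u(a) = C1*exp(8*a/9) - 45/16


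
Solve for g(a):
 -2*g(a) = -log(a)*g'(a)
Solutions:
 g(a) = C1*exp(2*li(a))


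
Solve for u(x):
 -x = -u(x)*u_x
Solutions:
 u(x) = -sqrt(C1 + x^2)
 u(x) = sqrt(C1 + x^2)


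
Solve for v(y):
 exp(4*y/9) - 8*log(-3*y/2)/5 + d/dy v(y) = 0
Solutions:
 v(y) = C1 + 8*y*log(-y)/5 + 8*y*(-1 - log(2) + log(3))/5 - 9*exp(4*y/9)/4


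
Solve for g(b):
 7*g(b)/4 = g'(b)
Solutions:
 g(b) = C1*exp(7*b/4)


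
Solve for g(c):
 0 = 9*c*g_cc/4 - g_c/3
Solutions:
 g(c) = C1 + C2*c^(31/27)


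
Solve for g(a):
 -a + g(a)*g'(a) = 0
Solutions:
 g(a) = -sqrt(C1 + a^2)
 g(a) = sqrt(C1 + a^2)
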